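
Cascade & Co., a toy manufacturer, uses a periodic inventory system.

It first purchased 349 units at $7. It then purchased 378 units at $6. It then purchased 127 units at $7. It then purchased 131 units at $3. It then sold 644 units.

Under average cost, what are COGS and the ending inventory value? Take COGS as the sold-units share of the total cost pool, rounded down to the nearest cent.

COGS = $3,918.26; ending inventory = $2,074.74

Sale 1, sell 644: 644/985 × $5,993.00 → $3,918.26
Ending inventory (cost pool remaining) = $2,074.74
Check: goods available $5,993.00 = COGS $3,918.26 + ending $2,074.74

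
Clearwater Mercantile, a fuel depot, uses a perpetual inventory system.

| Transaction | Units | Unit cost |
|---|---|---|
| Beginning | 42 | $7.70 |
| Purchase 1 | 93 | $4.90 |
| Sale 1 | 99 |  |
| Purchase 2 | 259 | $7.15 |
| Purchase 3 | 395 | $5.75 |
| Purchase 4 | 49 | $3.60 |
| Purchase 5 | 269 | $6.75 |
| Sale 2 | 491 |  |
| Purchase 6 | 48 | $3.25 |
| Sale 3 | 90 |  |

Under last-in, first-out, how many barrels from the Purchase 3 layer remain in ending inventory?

180

Sale 1 (99) [LIFO — newest first]: 93 @ $4.90 + 6 @ $7.70 = $501.90
Sale 2 (491) [LIFO — newest first]: 269 @ $6.75 + 49 @ $3.60 + 173 @ $5.75 = $2,986.90
Sale 3 (90) [LIFO — newest first]: 48 @ $3.25 + 42 @ $5.75 = $397.50
Total COGS = $501.90 + $2,986.90 + $397.50 = $3,886.30
Ending inventory: 36 @ $7.70 + 259 @ $7.15 + 180 @ $5.75 = $3,164.05
Check: goods available $7,050.35 = COGS $3,886.30 + ending $3,164.05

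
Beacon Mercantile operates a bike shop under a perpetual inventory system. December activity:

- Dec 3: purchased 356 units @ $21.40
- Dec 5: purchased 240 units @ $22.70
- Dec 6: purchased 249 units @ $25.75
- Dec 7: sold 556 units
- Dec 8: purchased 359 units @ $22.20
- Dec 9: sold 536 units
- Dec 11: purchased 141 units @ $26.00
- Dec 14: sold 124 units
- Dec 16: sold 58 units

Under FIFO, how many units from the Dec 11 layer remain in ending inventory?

71

Dec 7, 556 sold [FIFO — oldest first]: 356 @ $21.40 + 200 @ $22.70 = $12,158.40
Dec 9, 536 sold [FIFO — oldest first]: 40 @ $22.70 + 249 @ $25.75 + 247 @ $22.20 = $12,803.15
Dec 14, 124 sold [FIFO — oldest first]: 112 @ $22.20 + 12 @ $26.00 = $2,798.40
Dec 16, 58 sold [FIFO — oldest first]: 58 @ $26.00 = $1,508.00
Total COGS = $12,158.40 + $12,803.15 + $2,798.40 + $1,508.00 = $29,267.95
Ending inventory: 71 @ $26.00 = $1,846.00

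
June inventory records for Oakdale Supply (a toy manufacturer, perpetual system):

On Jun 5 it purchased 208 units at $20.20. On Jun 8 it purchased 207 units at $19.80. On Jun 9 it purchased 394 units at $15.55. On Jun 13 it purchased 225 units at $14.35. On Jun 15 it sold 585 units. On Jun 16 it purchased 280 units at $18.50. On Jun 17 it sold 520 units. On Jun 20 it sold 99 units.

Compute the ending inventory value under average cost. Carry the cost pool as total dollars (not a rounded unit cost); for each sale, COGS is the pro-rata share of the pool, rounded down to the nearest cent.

Ending inventory = $1,938.47

After Jun 5: 208 on hand, pool $4,201.60 (≈ $20.2000 each)
After Jun 8: 415 on hand, pool $8,300.20 (≈ $20.0005 each)
After Jun 9: 809 on hand, pool $14,426.90 (≈ $17.8330 each)
After Jun 13: 1034 on hand, pool $17,655.65 (≈ $17.0751 each)
Jun 15, sell 585: 585/1034 × $17,655.65 → $9,988.93
After Jun 16: 729 on hand, pool $12,846.72 (≈ $17.6224 each)
Jun 17, sell 520: 520/729 × $12,846.72 → $9,163.64
Jun 20, sell 99: 99/209 × $3,683.08 → $1,744.61
Total COGS = $9,988.93 + $9,163.64 + $1,744.61 = $20,897.18
Ending inventory (cost pool remaining) = $1,938.47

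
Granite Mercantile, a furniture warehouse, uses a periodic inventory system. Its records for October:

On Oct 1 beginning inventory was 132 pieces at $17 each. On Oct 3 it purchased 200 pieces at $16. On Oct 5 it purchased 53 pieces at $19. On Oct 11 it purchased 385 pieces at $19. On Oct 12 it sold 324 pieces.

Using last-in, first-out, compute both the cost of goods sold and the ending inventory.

COGS = $6,156; ending inventory = $7,610

Oct 12, 324 sold [LIFO — newest first]: 324 @ $19 = $6,156
Ending inventory: 132 @ $17 + 200 @ $16 + 53 @ $19 + 61 @ $19 = $7,610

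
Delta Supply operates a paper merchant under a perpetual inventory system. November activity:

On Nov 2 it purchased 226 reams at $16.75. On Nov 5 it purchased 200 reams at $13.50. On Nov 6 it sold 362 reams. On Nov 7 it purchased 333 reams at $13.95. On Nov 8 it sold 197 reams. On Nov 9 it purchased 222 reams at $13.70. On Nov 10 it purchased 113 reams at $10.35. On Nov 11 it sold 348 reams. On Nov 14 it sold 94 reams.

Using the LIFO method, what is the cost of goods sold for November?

Nov 6, 362 sold [LIFO — newest first]: 200 @ $13.50 + 162 @ $16.75 = $5,413.50
Nov 8, 197 sold [LIFO — newest first]: 197 @ $13.95 = $2,748.15
Nov 11, 348 sold [LIFO — newest first]: 113 @ $10.35 + 222 @ $13.70 + 13 @ $13.95 = $4,392.30
Nov 14, 94 sold [LIFO — newest first]: 94 @ $13.95 = $1,311.30
Total COGS = $5,413.50 + $2,748.15 + $4,392.30 + $1,311.30 = $13,865.25
Ending inventory: 64 @ $16.75 + 29 @ $13.95 = $1,476.55

COGS = $13,865.25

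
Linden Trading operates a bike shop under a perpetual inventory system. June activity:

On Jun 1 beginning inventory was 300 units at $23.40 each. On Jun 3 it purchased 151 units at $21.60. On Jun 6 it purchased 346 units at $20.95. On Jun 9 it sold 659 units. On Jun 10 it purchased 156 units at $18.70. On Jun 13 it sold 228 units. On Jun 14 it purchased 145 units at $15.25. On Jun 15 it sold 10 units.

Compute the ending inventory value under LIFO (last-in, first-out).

Ending inventory = $3,603.15

Jun 9, 659 sold [LIFO — newest first]: 346 @ $20.95 + 151 @ $21.60 + 162 @ $23.40 = $14,301.10
Jun 13, 228 sold [LIFO — newest first]: 156 @ $18.70 + 72 @ $23.40 = $4,602.00
Jun 15, 10 sold [LIFO — newest first]: 10 @ $15.25 = $152.50
Total COGS = $14,301.10 + $4,602.00 + $152.50 = $19,055.60
Ending inventory: 66 @ $23.40 + 135 @ $15.25 = $3,603.15
Check: goods available $22,658.75 = COGS $19,055.60 + ending $3,603.15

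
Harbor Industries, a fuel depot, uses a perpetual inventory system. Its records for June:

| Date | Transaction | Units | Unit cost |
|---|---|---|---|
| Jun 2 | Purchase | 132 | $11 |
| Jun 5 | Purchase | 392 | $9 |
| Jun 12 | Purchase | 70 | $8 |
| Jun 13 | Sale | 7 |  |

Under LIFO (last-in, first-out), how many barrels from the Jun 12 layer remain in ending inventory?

Jun 13, 7 sold [LIFO — newest first]: 7 @ $8 = $56
Ending inventory: 132 @ $11 + 392 @ $9 + 63 @ $8 = $5,484

63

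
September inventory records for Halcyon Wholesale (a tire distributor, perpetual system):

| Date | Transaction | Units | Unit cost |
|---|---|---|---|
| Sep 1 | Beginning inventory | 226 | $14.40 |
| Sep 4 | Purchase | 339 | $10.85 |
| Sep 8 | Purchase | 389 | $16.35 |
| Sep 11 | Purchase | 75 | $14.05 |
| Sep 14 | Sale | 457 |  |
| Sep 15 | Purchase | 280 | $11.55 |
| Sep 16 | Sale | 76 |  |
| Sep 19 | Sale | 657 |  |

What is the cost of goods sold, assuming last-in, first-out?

Sep 14, 457 sold [LIFO — newest first]: 75 @ $14.05 + 382 @ $16.35 = $7,299.45
Sep 16, 76 sold [LIFO — newest first]: 76 @ $11.55 = $877.80
Sep 19, 657 sold [LIFO — newest first]: 204 @ $11.55 + 7 @ $16.35 + 339 @ $10.85 + 107 @ $14.40 = $7,689.60
Total COGS = $7,299.45 + $877.80 + $7,689.60 = $15,866.85
Ending inventory: 119 @ $14.40 = $1,713.60

COGS = $15,866.85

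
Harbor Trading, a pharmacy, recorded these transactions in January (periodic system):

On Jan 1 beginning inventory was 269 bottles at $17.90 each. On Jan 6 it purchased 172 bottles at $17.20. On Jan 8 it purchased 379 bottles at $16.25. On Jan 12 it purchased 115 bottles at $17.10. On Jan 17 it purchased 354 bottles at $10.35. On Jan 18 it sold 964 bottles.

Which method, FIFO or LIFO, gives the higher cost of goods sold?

FIFO

FIFO COGS: 269 @ $17.90 + 172 @ $17.20 + 379 @ $16.25 + 115 @ $17.10 + 29 @ $10.35 = $16,198.90
LIFO COGS: 354 @ $10.35 + 115 @ $17.10 + 379 @ $16.25 + 116 @ $17.20 = $13,784.35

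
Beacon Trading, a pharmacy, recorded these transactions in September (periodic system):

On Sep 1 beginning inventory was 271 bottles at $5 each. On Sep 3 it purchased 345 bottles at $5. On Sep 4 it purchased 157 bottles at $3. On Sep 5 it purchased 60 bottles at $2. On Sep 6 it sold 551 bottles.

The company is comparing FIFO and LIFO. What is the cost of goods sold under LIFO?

COGS = $2,261

FIFO COGS: 271 @ $5 + 280 @ $5 = $2,755
LIFO COGS: 60 @ $2 + 157 @ $3 + 334 @ $5 = $2,261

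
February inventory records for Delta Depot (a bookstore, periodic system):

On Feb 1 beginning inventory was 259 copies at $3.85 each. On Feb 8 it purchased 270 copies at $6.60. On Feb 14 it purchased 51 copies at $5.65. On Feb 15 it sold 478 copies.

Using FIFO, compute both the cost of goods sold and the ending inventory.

Feb 15, 478 sold [FIFO — oldest first]: 259 @ $3.85 + 219 @ $6.60 = $2,442.55
Ending inventory: 51 @ $6.60 + 51 @ $5.65 = $624.75

COGS = $2,442.55; ending inventory = $624.75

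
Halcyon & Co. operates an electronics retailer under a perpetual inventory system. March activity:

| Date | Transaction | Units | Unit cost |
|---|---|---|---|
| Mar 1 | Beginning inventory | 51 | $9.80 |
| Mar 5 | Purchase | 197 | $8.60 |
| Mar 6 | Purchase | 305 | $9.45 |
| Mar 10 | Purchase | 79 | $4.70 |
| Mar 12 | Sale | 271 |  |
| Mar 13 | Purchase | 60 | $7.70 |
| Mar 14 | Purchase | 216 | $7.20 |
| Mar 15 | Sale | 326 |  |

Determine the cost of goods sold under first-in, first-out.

COGS = $5,283.05

Mar 12, 271 sold [FIFO — oldest first]: 51 @ $9.80 + 197 @ $8.60 + 23 @ $9.45 = $2,411.35
Mar 15, 326 sold [FIFO — oldest first]: 282 @ $9.45 + 44 @ $4.70 = $2,871.70
Total COGS = $2,411.35 + $2,871.70 = $5,283.05
Ending inventory: 35 @ $4.70 + 60 @ $7.70 + 216 @ $7.20 = $2,181.70
Check: goods available $7,464.75 = COGS $5,283.05 + ending $2,181.70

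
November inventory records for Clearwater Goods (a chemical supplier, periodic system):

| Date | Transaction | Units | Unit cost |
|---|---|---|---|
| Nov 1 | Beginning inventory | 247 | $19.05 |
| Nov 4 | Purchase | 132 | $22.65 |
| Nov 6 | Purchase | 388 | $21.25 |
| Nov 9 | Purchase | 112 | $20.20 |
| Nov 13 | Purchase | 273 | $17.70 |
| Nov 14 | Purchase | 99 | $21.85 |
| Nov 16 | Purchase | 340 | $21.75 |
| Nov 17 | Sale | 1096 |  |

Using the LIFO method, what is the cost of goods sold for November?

COGS = $22,432.65

Nov 17, 1096 sold [LIFO — newest first]: 340 @ $21.75 + 99 @ $21.85 + 273 @ $17.70 + 112 @ $20.20 + 272 @ $21.25 = $22,432.65
Ending inventory: 247 @ $19.05 + 132 @ $22.65 + 116 @ $21.25 = $10,160.15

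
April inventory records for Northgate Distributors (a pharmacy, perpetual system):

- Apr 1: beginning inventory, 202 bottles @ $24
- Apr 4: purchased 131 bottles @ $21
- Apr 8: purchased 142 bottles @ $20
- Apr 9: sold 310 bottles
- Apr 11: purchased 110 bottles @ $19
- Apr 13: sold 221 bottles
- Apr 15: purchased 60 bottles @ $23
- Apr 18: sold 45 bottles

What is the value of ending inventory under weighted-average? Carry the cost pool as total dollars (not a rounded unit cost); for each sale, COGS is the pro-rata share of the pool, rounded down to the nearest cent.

Ending inventory = $1,514.65

After Apr 1: 202 on hand, pool $4,848.00 (≈ $24.0000 each)
After Apr 4: 333 on hand, pool $7,599.00 (≈ $22.8198 each)
After Apr 8: 475 on hand, pool $10,439.00 (≈ $21.9768 each)
Apr 9, sell 310: 310/475 × $10,439.00 → $6,812.82
After Apr 11: 275 on hand, pool $5,716.18 (≈ $20.7861 each)
Apr 13, sell 221: 221/275 × $5,716.18 → $4,593.73
After Apr 15: 114 on hand, pool $2,502.45 (≈ $21.9513 each)
Apr 18, sell 45: 45/114 × $2,502.45 → $987.80
Total COGS = $6,812.82 + $4,593.73 + $987.80 = $12,394.35
Ending inventory (cost pool remaining) = $1,514.65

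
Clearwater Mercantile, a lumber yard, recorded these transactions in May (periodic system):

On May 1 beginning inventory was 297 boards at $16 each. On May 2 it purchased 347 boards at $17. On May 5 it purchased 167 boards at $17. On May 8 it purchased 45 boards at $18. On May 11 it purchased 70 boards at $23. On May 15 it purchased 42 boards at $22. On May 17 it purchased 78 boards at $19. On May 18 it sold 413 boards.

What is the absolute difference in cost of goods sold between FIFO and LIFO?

FIFO COGS: 297 @ $16 + 116 @ $17 = $6,724
LIFO COGS: 78 @ $19 + 42 @ $22 + 70 @ $23 + 45 @ $18 + 167 @ $17 + 11 @ $17 = $7,852
Difference = |$6,724 − $7,852| = $1,128

$1,128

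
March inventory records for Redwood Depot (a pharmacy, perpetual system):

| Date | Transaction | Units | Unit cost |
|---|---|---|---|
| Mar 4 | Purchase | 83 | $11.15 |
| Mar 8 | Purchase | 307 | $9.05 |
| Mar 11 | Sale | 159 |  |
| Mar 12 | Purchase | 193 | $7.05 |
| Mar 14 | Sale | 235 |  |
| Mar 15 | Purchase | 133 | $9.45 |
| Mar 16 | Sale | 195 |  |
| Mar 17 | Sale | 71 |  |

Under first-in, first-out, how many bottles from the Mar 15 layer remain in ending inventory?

56

Mar 11, 159 sold [FIFO — oldest first]: 83 @ $11.15 + 76 @ $9.05 = $1,613.25
Mar 14, 235 sold [FIFO — oldest first]: 231 @ $9.05 + 4 @ $7.05 = $2,118.75
Mar 16, 195 sold [FIFO — oldest first]: 189 @ $7.05 + 6 @ $9.45 = $1,389.15
Mar 17, 71 sold [FIFO — oldest first]: 71 @ $9.45 = $670.95
Total COGS = $1,613.25 + $2,118.75 + $1,389.15 + $670.95 = $5,792.10
Ending inventory: 56 @ $9.45 = $529.20
Check: goods available $6,321.30 = COGS $5,792.10 + ending $529.20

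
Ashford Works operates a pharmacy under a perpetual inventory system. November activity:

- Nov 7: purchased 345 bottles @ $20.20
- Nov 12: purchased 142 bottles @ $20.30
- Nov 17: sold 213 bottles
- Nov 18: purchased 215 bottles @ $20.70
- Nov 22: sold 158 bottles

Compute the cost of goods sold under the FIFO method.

Nov 17, 213 sold [FIFO — oldest first]: 213 @ $20.20 = $4,302.60
Nov 22, 158 sold [FIFO — oldest first]: 132 @ $20.20 + 26 @ $20.30 = $3,194.20
Total COGS = $4,302.60 + $3,194.20 = $7,496.80
Ending inventory: 116 @ $20.30 + 215 @ $20.70 = $6,805.30

COGS = $7,496.80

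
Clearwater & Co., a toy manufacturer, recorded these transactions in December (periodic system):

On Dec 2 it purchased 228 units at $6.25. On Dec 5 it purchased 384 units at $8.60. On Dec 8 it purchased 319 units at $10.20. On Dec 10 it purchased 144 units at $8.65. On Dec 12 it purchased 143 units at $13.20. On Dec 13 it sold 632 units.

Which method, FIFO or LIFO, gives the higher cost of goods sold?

LIFO

FIFO COGS: 228 @ $6.25 + 384 @ $8.60 + 20 @ $10.20 = $4,931.40
LIFO COGS: 143 @ $13.20 + 144 @ $8.65 + 319 @ $10.20 + 26 @ $8.60 = $6,610.60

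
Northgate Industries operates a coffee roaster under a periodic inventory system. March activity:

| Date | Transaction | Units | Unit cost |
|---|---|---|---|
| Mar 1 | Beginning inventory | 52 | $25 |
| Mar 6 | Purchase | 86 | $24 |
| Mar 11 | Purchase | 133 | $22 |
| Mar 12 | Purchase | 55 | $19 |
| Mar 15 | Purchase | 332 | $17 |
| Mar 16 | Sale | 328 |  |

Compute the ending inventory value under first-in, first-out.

Ending inventory = $5,610

Mar 16, 328 sold [FIFO — oldest first]: 52 @ $25 + 86 @ $24 + 133 @ $22 + 55 @ $19 + 2 @ $17 = $7,369
Ending inventory: 330 @ $17 = $5,610
Check: goods available $12,979 = COGS $7,369 + ending $5,610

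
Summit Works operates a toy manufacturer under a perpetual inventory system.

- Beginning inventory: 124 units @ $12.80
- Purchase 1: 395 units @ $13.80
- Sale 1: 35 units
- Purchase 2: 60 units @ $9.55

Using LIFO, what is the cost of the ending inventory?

Ending inventory = $7,128.20

Sale 1 (35) [LIFO — newest first]: 35 @ $13.80 = $483.00
Ending inventory: 124 @ $12.80 + 360 @ $13.80 + 60 @ $9.55 = $7,128.20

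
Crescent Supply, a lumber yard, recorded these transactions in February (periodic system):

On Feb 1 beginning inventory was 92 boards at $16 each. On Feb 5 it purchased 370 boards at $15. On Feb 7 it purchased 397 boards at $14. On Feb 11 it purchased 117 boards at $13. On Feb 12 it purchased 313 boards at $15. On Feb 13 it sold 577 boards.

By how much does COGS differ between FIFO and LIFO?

FIFO COGS: 92 @ $16 + 370 @ $15 + 115 @ $14 = $8,632
LIFO COGS: 313 @ $15 + 117 @ $13 + 147 @ $14 = $8,274
Difference = |$8,632 − $8,274| = $358

$358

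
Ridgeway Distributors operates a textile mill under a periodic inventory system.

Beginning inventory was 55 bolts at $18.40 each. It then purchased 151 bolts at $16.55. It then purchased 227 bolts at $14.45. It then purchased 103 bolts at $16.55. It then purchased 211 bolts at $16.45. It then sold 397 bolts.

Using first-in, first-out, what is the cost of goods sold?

Sale 1 (397) [FIFO — oldest first]: 55 @ $18.40 + 151 @ $16.55 + 191 @ $14.45 = $6,271.00
Ending inventory: 36 @ $14.45 + 103 @ $16.55 + 211 @ $16.45 = $5,695.80

COGS = $6,271.00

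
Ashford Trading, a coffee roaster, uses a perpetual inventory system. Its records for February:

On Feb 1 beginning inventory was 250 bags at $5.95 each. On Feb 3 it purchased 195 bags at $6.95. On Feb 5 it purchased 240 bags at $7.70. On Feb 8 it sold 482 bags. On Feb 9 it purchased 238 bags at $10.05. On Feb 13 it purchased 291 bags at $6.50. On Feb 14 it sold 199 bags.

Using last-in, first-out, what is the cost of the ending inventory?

Feb 8, 482 sold [LIFO — newest first]: 240 @ $7.70 + 195 @ $6.95 + 47 @ $5.95 = $3,482.90
Feb 14, 199 sold [LIFO — newest first]: 199 @ $6.50 = $1,293.50
Total COGS = $3,482.90 + $1,293.50 = $4,776.40
Ending inventory: 203 @ $5.95 + 238 @ $10.05 + 92 @ $6.50 = $4,197.75

Ending inventory = $4,197.75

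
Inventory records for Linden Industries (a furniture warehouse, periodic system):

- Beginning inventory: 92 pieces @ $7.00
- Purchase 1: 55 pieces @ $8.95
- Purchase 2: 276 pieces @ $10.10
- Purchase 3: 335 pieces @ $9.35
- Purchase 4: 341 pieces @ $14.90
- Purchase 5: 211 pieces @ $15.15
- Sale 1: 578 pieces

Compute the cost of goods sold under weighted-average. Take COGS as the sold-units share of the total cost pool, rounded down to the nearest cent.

Sale 1, sell 578: 578/1310 × $15,333.65 → $6,765.53
Ending inventory (cost pool remaining) = $8,568.12

COGS = $6,765.53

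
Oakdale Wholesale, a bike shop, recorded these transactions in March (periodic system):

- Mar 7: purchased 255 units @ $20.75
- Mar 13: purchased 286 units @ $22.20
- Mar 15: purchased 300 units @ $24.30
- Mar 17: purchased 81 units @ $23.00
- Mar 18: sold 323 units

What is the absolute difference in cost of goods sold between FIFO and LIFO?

$942.75

FIFO COGS: 255 @ $20.75 + 68 @ $22.20 = $6,800.85
LIFO COGS: 81 @ $23.00 + 242 @ $24.30 = $7,743.60
Difference = |$6,800.85 − $7,743.60| = $942.75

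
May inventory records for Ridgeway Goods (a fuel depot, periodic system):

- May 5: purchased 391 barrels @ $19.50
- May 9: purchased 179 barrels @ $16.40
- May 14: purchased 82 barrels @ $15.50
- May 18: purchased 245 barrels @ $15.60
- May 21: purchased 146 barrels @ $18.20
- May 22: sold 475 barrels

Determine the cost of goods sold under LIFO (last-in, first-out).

May 22, 475 sold [LIFO — newest first]: 146 @ $18.20 + 245 @ $15.60 + 82 @ $15.50 + 2 @ $16.40 = $7,783.00
Ending inventory: 391 @ $19.50 + 177 @ $16.40 = $10,527.30
Check: goods available $18,310.30 = COGS $7,783.00 + ending $10,527.30

COGS = $7,783.00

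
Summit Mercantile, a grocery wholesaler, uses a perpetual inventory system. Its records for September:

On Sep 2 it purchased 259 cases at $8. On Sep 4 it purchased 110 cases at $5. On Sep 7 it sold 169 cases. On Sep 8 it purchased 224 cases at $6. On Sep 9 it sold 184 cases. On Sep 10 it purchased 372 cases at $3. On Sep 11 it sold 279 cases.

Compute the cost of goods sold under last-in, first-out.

COGS = $2,963

Sep 7, 169 sold [LIFO — newest first]: 110 @ $5 + 59 @ $8 = $1,022
Sep 9, 184 sold [LIFO — newest first]: 184 @ $6 = $1,104
Sep 11, 279 sold [LIFO — newest first]: 279 @ $3 = $837
Total COGS = $1,022 + $1,104 + $837 = $2,963
Ending inventory: 200 @ $8 + 40 @ $6 + 93 @ $3 = $2,119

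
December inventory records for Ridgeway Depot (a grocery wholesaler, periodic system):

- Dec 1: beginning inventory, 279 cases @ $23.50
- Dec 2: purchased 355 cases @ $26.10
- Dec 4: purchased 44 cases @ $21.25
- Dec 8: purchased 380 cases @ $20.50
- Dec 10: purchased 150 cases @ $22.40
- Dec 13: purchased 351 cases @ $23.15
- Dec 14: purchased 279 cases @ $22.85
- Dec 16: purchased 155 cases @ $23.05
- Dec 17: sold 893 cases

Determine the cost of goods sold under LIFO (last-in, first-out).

Dec 17, 893 sold [LIFO — newest first]: 155 @ $23.05 + 279 @ $22.85 + 351 @ $23.15 + 108 @ $22.40 = $20,492.75
Ending inventory: 279 @ $23.50 + 355 @ $26.10 + 44 @ $21.25 + 380 @ $20.50 + 42 @ $22.40 = $25,487.80

COGS = $20,492.75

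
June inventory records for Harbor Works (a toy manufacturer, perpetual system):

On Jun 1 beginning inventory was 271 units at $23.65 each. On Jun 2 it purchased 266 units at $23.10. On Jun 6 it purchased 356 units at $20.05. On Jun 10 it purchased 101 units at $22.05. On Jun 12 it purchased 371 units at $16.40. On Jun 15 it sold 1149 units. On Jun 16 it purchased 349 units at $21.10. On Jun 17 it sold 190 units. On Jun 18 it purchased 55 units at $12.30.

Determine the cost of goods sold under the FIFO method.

Jun 15, 1149 sold [FIFO — oldest first]: 271 @ $23.65 + 266 @ $23.10 + 356 @ $20.05 + 101 @ $22.05 + 155 @ $16.40 = $24,460.60
Jun 17, 190 sold [FIFO — oldest first]: 190 @ $16.40 = $3,116.00
Total COGS = $24,460.60 + $3,116.00 = $27,576.60
Ending inventory: 26 @ $16.40 + 349 @ $21.10 + 55 @ $12.30 = $8,466.80

COGS = $27,576.60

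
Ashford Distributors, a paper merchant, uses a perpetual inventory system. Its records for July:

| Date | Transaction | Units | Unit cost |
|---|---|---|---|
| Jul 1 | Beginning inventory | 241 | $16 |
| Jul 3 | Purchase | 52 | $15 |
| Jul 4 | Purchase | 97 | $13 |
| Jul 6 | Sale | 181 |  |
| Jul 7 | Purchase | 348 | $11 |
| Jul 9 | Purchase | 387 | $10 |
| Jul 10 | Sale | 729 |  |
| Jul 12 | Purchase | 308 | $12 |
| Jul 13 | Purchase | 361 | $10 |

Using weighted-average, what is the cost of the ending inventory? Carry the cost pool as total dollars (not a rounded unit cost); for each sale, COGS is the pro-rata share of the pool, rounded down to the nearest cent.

Ending inventory = $9,779.00

After Jul 1: 241 on hand, pool $3,856.00 (≈ $16.0000 each)
After Jul 3: 293 on hand, pool $4,636.00 (≈ $15.8225 each)
After Jul 4: 390 on hand, pool $5,897.00 (≈ $15.1205 each)
Jul 6, sell 181: 181/390 × $5,897.00 → $2,736.81
After Jul 7: 557 on hand, pool $6,988.19 (≈ $12.5461 each)
After Jul 9: 944 on hand, pool $10,858.19 (≈ $11.5023 each)
Jul 10, sell 729: 729/944 × $10,858.19 → $8,385.19
After Jul 12: 523 on hand, pool $6,169.00 (≈ $11.7954 each)
After Jul 13: 884 on hand, pool $9,779.00 (≈ $11.0622 each)
Total COGS = $2,736.81 + $8,385.19 = $11,122.00
Ending inventory (cost pool remaining) = $9,779.00
Check: goods available $20,901.00 = COGS $11,122.00 + ending $9,779.00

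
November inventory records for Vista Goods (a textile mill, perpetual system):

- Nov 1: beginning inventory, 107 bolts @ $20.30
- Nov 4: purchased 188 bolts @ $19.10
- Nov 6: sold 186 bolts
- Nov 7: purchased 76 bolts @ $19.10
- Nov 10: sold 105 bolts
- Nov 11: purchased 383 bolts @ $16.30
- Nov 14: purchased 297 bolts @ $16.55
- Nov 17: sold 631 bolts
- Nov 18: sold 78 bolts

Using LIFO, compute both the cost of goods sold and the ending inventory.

COGS = $17,337.45; ending inventory = $1,035.30

Nov 6, 186 sold [LIFO — newest first]: 186 @ $19.10 = $3,552.60
Nov 10, 105 sold [LIFO — newest first]: 76 @ $19.10 + 2 @ $19.10 + 27 @ $20.30 = $2,037.90
Nov 17, 631 sold [LIFO — newest first]: 297 @ $16.55 + 334 @ $16.30 = $10,359.55
Nov 18, 78 sold [LIFO — newest first]: 49 @ $16.30 + 29 @ $20.30 = $1,387.40
Total COGS = $3,552.60 + $2,037.90 + $10,359.55 + $1,387.40 = $17,337.45
Ending inventory: 51 @ $20.30 = $1,035.30
Check: goods available $18,372.75 = COGS $17,337.45 + ending $1,035.30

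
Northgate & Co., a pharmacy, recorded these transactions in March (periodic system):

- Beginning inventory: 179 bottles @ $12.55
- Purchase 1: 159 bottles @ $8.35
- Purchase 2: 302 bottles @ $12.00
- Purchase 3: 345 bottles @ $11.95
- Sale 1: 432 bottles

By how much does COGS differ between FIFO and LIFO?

FIFO COGS: 179 @ $12.55 + 159 @ $8.35 + 94 @ $12.00 = $4,702.10
LIFO COGS: 345 @ $11.95 + 87 @ $12.00 = $5,166.75
Difference = |$4,702.10 − $5,166.75| = $464.65

$464.65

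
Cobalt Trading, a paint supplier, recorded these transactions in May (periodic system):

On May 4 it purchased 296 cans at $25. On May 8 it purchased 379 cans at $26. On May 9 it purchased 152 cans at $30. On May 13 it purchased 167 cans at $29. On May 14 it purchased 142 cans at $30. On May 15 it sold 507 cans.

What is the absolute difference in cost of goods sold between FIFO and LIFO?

FIFO COGS: 296 @ $25 + 211 @ $26 = $12,886
LIFO COGS: 142 @ $30 + 167 @ $29 + 152 @ $30 + 46 @ $26 = $14,859
Difference = |$12,886 − $14,859| = $1,973

$1,973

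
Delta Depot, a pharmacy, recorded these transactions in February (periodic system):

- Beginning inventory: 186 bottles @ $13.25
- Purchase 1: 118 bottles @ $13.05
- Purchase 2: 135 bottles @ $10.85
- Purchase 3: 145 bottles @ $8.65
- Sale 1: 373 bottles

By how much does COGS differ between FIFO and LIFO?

$820.40

FIFO COGS: 186 @ $13.25 + 118 @ $13.05 + 69 @ $10.85 = $4,753.05
LIFO COGS: 145 @ $8.65 + 135 @ $10.85 + 93 @ $13.05 = $3,932.65
Difference = |$4,753.05 − $3,932.65| = $820.40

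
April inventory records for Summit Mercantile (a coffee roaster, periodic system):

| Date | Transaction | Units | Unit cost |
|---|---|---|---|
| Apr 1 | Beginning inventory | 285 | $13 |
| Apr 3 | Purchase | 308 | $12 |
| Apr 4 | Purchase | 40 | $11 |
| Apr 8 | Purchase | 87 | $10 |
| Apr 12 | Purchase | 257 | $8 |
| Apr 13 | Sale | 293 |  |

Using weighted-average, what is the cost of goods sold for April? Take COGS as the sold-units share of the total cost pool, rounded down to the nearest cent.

Apr 13, sell 293: 293/977 × $10,767.00 → $3,228.99
Ending inventory (cost pool remaining) = $7,538.01

COGS = $3,228.99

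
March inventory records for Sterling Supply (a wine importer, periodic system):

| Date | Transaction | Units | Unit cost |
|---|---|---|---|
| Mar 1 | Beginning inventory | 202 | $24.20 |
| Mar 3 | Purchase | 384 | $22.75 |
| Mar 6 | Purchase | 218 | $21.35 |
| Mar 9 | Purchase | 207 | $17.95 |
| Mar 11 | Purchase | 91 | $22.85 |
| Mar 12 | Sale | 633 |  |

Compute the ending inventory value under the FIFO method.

Mar 12, 633 sold [FIFO — oldest first]: 202 @ $24.20 + 384 @ $22.75 + 47 @ $21.35 = $14,627.85
Ending inventory: 171 @ $21.35 + 207 @ $17.95 + 91 @ $22.85 = $9,445.85

Ending inventory = $9,445.85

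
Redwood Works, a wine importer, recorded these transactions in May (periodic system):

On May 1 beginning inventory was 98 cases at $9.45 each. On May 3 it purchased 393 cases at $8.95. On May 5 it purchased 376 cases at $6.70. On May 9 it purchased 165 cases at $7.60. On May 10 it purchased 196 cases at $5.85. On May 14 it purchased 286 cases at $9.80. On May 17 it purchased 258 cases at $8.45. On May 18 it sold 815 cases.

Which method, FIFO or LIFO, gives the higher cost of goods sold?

FIFO COGS: 98 @ $9.45 + 393 @ $8.95 + 324 @ $6.70 = $6,614.25
LIFO COGS: 258 @ $8.45 + 286 @ $9.80 + 196 @ $5.85 + 75 @ $7.60 = $6,699.50

LIFO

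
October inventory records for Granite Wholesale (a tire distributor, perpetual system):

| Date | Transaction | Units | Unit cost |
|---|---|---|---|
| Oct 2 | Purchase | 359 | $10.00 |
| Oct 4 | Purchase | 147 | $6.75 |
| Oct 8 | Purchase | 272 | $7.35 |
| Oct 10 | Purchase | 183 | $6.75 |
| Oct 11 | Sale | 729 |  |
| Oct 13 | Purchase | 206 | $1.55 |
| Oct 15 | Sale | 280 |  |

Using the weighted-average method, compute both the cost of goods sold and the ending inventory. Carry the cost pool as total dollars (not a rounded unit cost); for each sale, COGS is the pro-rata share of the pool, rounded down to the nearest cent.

COGS = $7,340.09; ending inventory = $795.91

After Oct 2: 359 on hand, pool $3,590.00 (≈ $10.0000 each)
After Oct 4: 506 on hand, pool $4,582.25 (≈ $9.0558 each)
After Oct 8: 778 on hand, pool $6,581.45 (≈ $8.4594 each)
After Oct 10: 961 on hand, pool $7,816.70 (≈ $8.1339 each)
Oct 11, sell 729: 729/961 × $7,816.70 → $5,929.62
After Oct 13: 438 on hand, pool $2,206.38 (≈ $5.0374 each)
Oct 15, sell 280: 280/438 × $2,206.38 → $1,410.47
Total COGS = $5,929.62 + $1,410.47 = $7,340.09
Ending inventory (cost pool remaining) = $795.91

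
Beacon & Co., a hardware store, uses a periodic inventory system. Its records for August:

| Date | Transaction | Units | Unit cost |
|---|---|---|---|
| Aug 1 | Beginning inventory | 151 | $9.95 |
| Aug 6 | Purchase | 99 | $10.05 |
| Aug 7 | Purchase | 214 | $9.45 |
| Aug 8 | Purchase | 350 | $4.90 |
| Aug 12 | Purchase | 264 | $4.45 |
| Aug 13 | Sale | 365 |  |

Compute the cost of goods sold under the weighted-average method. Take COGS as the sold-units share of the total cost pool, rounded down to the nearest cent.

COGS = $2,508.78

Aug 13, sell 365: 365/1078 × $7,409.50 → $2,508.78
Ending inventory (cost pool remaining) = $4,900.72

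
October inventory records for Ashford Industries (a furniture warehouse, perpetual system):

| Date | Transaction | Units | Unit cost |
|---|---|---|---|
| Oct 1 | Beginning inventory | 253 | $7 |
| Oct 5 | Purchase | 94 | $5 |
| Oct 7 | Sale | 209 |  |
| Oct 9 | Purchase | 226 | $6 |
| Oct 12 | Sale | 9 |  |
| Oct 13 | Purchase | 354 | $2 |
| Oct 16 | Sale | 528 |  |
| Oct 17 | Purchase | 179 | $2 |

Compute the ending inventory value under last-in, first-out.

Oct 7, 209 sold [LIFO — newest first]: 94 @ $5 + 115 @ $7 = $1,275
Oct 12, 9 sold [LIFO — newest first]: 9 @ $6 = $54
Oct 16, 528 sold [LIFO — newest first]: 354 @ $2 + 174 @ $6 = $1,752
Total COGS = $1,275 + $54 + $1,752 = $3,081
Ending inventory: 138 @ $7 + 43 @ $6 + 179 @ $2 = $1,582

Ending inventory = $1,582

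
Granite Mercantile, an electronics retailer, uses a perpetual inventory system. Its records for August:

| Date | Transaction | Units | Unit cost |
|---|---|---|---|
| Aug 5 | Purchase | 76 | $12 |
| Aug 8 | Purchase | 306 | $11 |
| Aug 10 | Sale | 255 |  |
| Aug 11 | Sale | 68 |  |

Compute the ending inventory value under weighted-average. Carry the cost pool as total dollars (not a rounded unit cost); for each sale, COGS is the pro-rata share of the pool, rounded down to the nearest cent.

After Aug 5: 76 on hand, pool $912.00 (≈ $12.0000 each)
After Aug 8: 382 on hand, pool $4,278.00 (≈ $11.1990 each)
Aug 10, sell 255: 255/382 × $4,278.00 → $2,855.73
Aug 11, sell 68: 68/127 × $1,422.27 → $761.53
Total COGS = $2,855.73 + $761.53 = $3,617.26
Ending inventory (cost pool remaining) = $660.74

Ending inventory = $660.74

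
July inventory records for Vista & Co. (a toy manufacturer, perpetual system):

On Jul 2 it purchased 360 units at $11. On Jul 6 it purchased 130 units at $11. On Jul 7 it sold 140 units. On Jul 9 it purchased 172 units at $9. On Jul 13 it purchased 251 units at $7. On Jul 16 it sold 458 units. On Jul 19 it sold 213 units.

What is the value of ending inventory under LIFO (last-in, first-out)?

Ending inventory = $1,122

Jul 7, 140 sold [LIFO — newest first]: 130 @ $11 + 10 @ $11 = $1,540
Jul 16, 458 sold [LIFO — newest first]: 251 @ $7 + 172 @ $9 + 35 @ $11 = $3,690
Jul 19, 213 sold [LIFO — newest first]: 213 @ $11 = $2,343
Total COGS = $1,540 + $3,690 + $2,343 = $7,573
Ending inventory: 102 @ $11 = $1,122
Check: goods available $8,695 = COGS $7,573 + ending $1,122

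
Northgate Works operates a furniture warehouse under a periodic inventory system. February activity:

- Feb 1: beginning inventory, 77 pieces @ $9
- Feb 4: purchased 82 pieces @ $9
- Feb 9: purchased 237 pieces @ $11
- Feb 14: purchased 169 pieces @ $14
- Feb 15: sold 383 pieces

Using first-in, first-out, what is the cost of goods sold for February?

COGS = $3,895

Feb 15, 383 sold [FIFO — oldest first]: 77 @ $9 + 82 @ $9 + 224 @ $11 = $3,895
Ending inventory: 13 @ $11 + 169 @ $14 = $2,509
Check: goods available $6,404 = COGS $3,895 + ending $2,509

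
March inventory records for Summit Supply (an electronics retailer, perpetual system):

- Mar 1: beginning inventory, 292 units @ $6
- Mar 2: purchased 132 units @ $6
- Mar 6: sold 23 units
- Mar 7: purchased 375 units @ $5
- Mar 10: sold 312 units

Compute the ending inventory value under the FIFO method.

Mar 6, 23 sold [FIFO — oldest first]: 23 @ $6 = $138
Mar 10, 312 sold [FIFO — oldest first]: 269 @ $6 + 43 @ $6 = $1,872
Total COGS = $138 + $1,872 = $2,010
Ending inventory: 89 @ $6 + 375 @ $5 = $2,409

Ending inventory = $2,409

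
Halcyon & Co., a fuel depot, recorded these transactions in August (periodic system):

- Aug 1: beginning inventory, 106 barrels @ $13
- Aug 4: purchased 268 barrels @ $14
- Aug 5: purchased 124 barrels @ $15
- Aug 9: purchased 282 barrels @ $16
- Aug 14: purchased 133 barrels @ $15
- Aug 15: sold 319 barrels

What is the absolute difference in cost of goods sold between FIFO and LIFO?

FIFO COGS: 106 @ $13 + 213 @ $14 = $4,360
LIFO COGS: 133 @ $15 + 186 @ $16 = $4,971
Difference = |$4,360 − $4,971| = $611

$611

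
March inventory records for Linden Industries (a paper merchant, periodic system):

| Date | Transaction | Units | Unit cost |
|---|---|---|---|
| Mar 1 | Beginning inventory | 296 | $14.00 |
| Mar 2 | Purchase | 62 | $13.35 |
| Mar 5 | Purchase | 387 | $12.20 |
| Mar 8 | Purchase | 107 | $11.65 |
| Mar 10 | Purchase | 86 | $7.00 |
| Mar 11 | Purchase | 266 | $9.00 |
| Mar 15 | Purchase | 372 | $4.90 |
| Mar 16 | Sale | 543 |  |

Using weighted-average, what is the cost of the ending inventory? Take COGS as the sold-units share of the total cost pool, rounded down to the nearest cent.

Ending inventory = $10,328.99

Mar 16, sell 543: 543/1576 × $15,758.45 → $5,429.46
Ending inventory (cost pool remaining) = $10,328.99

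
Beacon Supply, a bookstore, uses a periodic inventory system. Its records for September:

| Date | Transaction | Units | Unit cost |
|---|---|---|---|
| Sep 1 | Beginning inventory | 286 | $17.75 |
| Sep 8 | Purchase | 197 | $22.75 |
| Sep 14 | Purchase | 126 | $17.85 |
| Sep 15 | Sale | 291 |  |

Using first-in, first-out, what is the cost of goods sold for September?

Sep 15, 291 sold [FIFO — oldest first]: 286 @ $17.75 + 5 @ $22.75 = $5,190.25
Ending inventory: 192 @ $22.75 + 126 @ $17.85 = $6,617.10
Check: goods available $11,807.35 = COGS $5,190.25 + ending $6,617.10

COGS = $5,190.25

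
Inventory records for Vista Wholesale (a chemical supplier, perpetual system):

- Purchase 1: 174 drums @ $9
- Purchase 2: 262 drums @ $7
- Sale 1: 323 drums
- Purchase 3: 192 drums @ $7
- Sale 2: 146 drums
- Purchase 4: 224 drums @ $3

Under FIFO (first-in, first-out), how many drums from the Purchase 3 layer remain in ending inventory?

Sale 1 (323) [FIFO — oldest first]: 174 @ $9 + 149 @ $7 = $2,609
Sale 2 (146) [FIFO — oldest first]: 113 @ $7 + 33 @ $7 = $1,022
Total COGS = $2,609 + $1,022 = $3,631
Ending inventory: 159 @ $7 + 224 @ $3 = $1,785

159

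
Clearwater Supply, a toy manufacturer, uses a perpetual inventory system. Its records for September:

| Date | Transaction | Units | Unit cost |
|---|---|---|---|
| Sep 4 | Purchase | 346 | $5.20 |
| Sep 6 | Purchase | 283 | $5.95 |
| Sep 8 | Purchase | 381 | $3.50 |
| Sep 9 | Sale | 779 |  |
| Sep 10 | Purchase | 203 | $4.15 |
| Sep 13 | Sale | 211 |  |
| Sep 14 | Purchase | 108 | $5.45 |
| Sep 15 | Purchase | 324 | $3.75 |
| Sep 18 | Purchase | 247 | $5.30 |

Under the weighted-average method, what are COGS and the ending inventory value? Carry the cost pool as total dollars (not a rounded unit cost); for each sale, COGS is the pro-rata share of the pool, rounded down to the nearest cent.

After Sep 4: 346 on hand, pool $1,799.20 (≈ $5.2000 each)
After Sep 6: 629 on hand, pool $3,483.05 (≈ $5.5374 each)
After Sep 8: 1010 on hand, pool $4,816.55 (≈ $4.7689 each)
Sep 9, sell 779: 779/1010 × $4,816.55 → $3,714.94
After Sep 10: 434 on hand, pool $1,944.06 (≈ $4.4794 each)
Sep 13, sell 211: 211/434 × $1,944.06 → $945.15
After Sep 14: 331 on hand, pool $1,587.51 (≈ $4.7961 each)
After Sep 15: 655 on hand, pool $2,802.51 (≈ $4.2786 each)
After Sep 18: 902 on hand, pool $4,111.61 (≈ $4.5583 each)
Total COGS = $3,714.94 + $945.15 = $4,660.09
Ending inventory (cost pool remaining) = $4,111.61

COGS = $4,660.09; ending inventory = $4,111.61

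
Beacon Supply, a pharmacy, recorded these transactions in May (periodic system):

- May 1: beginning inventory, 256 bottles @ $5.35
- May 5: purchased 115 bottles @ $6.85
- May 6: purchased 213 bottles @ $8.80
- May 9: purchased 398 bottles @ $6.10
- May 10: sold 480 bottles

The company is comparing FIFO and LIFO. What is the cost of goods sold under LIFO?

FIFO COGS: 256 @ $5.35 + 115 @ $6.85 + 109 @ $8.80 = $3,116.55
LIFO COGS: 398 @ $6.10 + 82 @ $8.80 = $3,149.40

COGS = $3,149.40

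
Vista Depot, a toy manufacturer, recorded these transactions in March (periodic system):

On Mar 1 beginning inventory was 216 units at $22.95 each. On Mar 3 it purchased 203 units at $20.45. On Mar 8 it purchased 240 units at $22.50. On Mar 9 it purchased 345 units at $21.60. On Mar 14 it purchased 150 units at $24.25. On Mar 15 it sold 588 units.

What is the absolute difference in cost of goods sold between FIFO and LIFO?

$270.95

FIFO COGS: 216 @ $22.95 + 203 @ $20.45 + 169 @ $22.50 = $12,911.05
LIFO COGS: 150 @ $24.25 + 345 @ $21.60 + 93 @ $22.50 = $13,182.00
Difference = |$12,911.05 − $13,182.00| = $270.95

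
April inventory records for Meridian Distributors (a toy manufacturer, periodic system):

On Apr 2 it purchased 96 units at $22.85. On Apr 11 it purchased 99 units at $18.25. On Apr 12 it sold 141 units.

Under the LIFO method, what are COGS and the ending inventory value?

Apr 12, 141 sold [LIFO — newest first]: 99 @ $18.25 + 42 @ $22.85 = $2,766.45
Ending inventory: 54 @ $22.85 = $1,233.90

COGS = $2,766.45; ending inventory = $1,233.90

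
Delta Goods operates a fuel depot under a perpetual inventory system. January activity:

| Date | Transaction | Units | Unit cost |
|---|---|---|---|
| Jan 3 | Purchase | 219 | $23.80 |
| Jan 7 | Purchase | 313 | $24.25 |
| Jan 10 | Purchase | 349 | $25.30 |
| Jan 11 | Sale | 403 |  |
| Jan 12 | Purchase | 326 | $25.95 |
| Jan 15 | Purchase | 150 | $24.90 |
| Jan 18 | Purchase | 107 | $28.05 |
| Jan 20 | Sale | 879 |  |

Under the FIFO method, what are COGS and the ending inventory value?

COGS = $31,959.35; ending inventory = $4,868.85

Jan 11, 403 sold [FIFO — oldest first]: 219 @ $23.80 + 184 @ $24.25 = $9,674.20
Jan 20, 879 sold [FIFO — oldest first]: 129 @ $24.25 + 349 @ $25.30 + 326 @ $25.95 + 75 @ $24.90 = $22,285.15
Total COGS = $9,674.20 + $22,285.15 = $31,959.35
Ending inventory: 75 @ $24.90 + 107 @ $28.05 = $4,868.85
Check: goods available $36,828.20 = COGS $31,959.35 + ending $4,868.85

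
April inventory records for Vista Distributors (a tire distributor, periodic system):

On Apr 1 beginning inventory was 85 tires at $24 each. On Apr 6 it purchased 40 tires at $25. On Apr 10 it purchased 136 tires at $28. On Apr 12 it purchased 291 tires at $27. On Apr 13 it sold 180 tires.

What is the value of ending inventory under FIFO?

Ending inventory = $10,125

Apr 13, 180 sold [FIFO — oldest first]: 85 @ $24 + 40 @ $25 + 55 @ $28 = $4,580
Ending inventory: 81 @ $28 + 291 @ $27 = $10,125
Check: goods available $14,705 = COGS $4,580 + ending $10,125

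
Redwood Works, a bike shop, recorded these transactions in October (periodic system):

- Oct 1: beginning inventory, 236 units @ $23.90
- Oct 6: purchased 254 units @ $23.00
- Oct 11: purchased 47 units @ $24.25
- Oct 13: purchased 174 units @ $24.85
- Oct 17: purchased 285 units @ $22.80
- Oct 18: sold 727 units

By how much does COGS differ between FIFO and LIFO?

$266.20

FIFO COGS: 236 @ $23.90 + 254 @ $23.00 + 47 @ $24.25 + 174 @ $24.85 + 16 @ $22.80 = $17,310.85
LIFO COGS: 285 @ $22.80 + 174 @ $24.85 + 47 @ $24.25 + 221 @ $23.00 = $17,044.65
Difference = |$17,310.85 − $17,044.65| = $266.20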